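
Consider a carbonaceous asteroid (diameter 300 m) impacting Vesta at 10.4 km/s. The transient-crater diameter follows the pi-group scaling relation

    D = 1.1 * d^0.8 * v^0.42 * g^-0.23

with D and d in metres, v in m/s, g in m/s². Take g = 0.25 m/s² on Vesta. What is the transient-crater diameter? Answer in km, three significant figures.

D ≈ 7.06 km

In SI units: v = 10400 m/s.
d^0.8 = 300^0.8 = 95.87
v^0.42 = 10400^0.42 = 48.66
g^-0.23 = 0.25^-0.23 = 1.376
D = 1.1 × 95.87 × 48.66 × 1.376 = 7061 m
   = 7.061 km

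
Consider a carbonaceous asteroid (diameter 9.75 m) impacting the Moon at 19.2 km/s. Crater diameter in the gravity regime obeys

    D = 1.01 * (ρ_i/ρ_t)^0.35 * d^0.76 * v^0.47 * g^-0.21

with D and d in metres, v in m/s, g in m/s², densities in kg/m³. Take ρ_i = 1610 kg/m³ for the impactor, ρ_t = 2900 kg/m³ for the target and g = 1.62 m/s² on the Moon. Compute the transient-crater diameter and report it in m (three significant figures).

In SI units: v = 19200 m/s.
(ρ_i/ρ_t)^0.35 = (1610/2900)^0.35 = 0.8139
d^0.76 = 9.75^0.76 = 5.645
v^0.47 = 19200^0.47 = 103.1
g^-0.21 = 1.62^-0.21 = 0.9037
D = 1.01 × 0.8139 × 5.645 × 103.1 × 0.9037 = 432.4 m

D ≈ 432 m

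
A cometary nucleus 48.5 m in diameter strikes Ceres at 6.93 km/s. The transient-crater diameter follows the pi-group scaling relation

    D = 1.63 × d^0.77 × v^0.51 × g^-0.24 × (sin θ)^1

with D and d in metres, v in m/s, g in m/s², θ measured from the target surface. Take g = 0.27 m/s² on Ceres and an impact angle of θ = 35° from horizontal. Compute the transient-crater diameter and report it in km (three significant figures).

In SI units: v = 6930 m/s.
d^0.77 = 48.5^0.77 = 19.86
v^0.51 = 6930^0.51 = 90.94
g^-0.24 = 0.27^-0.24 = 1.369
(sin 35°)^1 = 0.5736^1 = 0.5736
D = 1.63 × 19.86 × 90.94 × 1.369 × 0.5736 = 2312 m
   = 2.312 km

D ≈ 2.31 km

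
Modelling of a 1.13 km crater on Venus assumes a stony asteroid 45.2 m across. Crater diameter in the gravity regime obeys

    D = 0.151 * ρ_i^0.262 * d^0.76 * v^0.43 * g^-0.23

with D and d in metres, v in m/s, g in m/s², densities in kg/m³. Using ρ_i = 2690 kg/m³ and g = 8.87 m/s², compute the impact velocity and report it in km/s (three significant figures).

Rearranging for v: v = [D / (0.151 · 2690^0.262 · 45.2^0.76 · 8.87^-0.23)]^(1/0.43).
D = 1130 m.
2690^0.262 = 7.918
45.2^0.76 = 18.11
8.87^-0.23 = 0.6053
Denominator = 0.151 × 7.918 × 18.11 × 0.6053 = 13.11
D / 13.11 = 1130 / 13.11 = 86.19
v = 86.19^(1/0.43) = 86.19^2.3256 = 31703 m/s

v ≈ 31.7 km/s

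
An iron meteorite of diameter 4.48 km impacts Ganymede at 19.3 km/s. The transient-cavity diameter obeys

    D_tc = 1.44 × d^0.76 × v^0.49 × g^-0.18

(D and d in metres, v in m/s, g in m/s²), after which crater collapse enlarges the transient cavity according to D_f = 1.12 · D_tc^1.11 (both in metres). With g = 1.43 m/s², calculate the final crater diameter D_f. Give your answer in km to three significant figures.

In SI: d = 4480 m, v = 19300 m/s.
d^0.76 = 4480^0.76 = 595.6
v^0.49 = 19300^0.49 = 125.9
g^-0.18 = 1.43^-0.18 = 0.9376
D_tc = 1.44 × 595.6 × 125.9 × 0.9376 = 1.012 × 10^5 m
D_f = 1.12 × (1.012 × 10^5)^1.11 = 4.027 × 10^5 m
     = 402.7 km

D_f ≈ 403 km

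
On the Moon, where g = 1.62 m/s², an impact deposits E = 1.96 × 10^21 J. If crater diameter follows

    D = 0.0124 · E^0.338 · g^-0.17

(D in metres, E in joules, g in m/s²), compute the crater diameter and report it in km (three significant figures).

D ≈ 180 km

E^0.338 = (1.96 × 10^21)^0.338 = 1.573 × 10^7
g^-0.17 = 1.62^-0.17 = 0.9213
D = 0.0124 × 1.573 × 10^7 × 0.9213 = 1.797 × 10^5 m
   = 179.7 km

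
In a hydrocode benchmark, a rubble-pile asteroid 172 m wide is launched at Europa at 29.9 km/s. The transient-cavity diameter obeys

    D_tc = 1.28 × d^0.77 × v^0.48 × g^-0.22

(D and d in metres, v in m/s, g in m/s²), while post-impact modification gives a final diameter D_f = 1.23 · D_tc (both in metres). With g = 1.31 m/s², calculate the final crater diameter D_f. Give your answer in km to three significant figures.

D_f ≈ 11.0 km

v = 29900 m/s.
d^0.77 = 172^0.77 = 52.64
v^0.48 = 29900^0.48 = 140.7
g^-0.22 = 1.31^-0.22 = 0.9423
D_tc = 1.28 × 52.64 × 140.7 × 0.9423 = 8933 m
D_f = 1.23 × 8933 = 10988 m
     = 10.99 km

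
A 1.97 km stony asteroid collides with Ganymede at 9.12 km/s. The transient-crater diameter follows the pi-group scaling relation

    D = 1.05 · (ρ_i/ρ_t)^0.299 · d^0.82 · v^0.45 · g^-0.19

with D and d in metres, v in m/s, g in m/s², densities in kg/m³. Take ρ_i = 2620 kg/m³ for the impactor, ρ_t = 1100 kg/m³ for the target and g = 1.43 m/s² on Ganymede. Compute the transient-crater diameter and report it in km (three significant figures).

In SI units: d = 1970 m, v = 9120 m/s.
(ρ_i/ρ_t)^0.299 = (2620/1100)^0.299 = 1.296
d^0.82 = 1970^0.82 = 502.9
v^0.45 = 9120^0.45 = 60.53
g^-0.19 = 1.43^-0.19 = 0.9343
D = 1.05 × 1.296 × 502.9 × 60.53 × 0.9343 = 38702 m
   = 38.70 km

D ≈ 38.7 km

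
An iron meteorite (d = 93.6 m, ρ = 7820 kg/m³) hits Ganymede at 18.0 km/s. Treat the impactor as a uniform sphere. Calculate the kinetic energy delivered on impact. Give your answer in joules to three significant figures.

E ≈ 5.44 × 10^17 J

v = 18000 m/s.
Mass m = (π/6) ρ d³ = (π/6) × 7820 × (93.6)³ = 3.358 × 10^9 kg
E = ½ m v² = 0.5 × 3.358 × 10^9 × (18000)² = 5.440 × 10^17 J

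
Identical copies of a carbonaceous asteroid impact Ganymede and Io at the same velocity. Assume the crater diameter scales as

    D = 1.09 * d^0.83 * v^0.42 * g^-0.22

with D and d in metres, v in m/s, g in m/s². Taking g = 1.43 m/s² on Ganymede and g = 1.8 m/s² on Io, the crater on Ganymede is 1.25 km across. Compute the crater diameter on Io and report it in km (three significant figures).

All impactor-dependent factors cancel in the ratio, leaving D_Io/D_Ganymede = (g_Io/g_Ganymede)^-0.22.
(1.8/1.43)^-0.22 = 1.259^-0.22 = 0.9506
D_Io = 0.9506 × 1.25 km = 1.19 km

D ≈ 1.19 km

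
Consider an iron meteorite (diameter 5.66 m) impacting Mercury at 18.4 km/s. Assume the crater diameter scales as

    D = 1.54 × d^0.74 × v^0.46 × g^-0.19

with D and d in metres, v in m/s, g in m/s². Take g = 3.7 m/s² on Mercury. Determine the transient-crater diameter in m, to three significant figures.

D ≈ 397 m

In SI units: v = 18400 m/s.
d^0.74 = 5.66^0.74 = 3.606
v^0.46 = 18400^0.46 = 91.58
g^-0.19 = 3.7^-0.19 = 0.7799
D = 1.54 × 3.606 × 91.58 × 0.7799 = 396.6 m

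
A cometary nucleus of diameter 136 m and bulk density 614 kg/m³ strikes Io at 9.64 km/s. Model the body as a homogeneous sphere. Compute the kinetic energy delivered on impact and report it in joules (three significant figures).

v = 9640 m/s.
Mass m = (π/6) ρ d³ = (π/6) × 614 × (136)³ = 8.087 × 10^8 kg
E = ½ m v² = 0.5 × 8.087 × 10^8 × (9640)² = 3.758 × 10^16 J

E ≈ 3.76 × 10^16 J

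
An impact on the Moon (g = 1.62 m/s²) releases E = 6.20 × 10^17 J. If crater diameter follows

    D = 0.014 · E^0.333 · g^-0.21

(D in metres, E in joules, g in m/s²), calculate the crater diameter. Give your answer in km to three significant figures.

D ≈ 10.6 km

E^0.333 = (6.20 × 10^17)^0.333 = 8.411 × 10^5
g^-0.21 = 1.62^-0.21 = 0.9037
D = 0.014 × 8.411 × 10^5 × 0.9037 = 10641 m
   = 10.64 km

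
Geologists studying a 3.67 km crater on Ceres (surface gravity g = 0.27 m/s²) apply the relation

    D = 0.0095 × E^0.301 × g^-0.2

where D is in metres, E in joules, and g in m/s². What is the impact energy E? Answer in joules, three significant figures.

E ≈ 1.53 × 10^18 J

Rearranging: E = [D / (0.0095 · g^-0.2)]^(1/0.301).
D = 3670 m.
g^-0.2 = 0.27^-0.2 = 1.299
D / (0.0095 × 1.299) = 3670 / (0.01234) = 2.974 × 10^5
E = (2.974 × 10^5)^3.3223 = 1.528 × 10^18 J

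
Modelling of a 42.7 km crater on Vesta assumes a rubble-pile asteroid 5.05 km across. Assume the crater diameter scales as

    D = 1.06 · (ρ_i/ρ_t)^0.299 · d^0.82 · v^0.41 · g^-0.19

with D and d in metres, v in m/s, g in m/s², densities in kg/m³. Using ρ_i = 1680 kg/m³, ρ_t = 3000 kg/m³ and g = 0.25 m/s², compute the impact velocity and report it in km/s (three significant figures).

v ≈ 5.37 km/s

Rearranging for v: v = [D / (1.06 · (1680/3000)^0.299 · 5050^0.82 · 0.25^-0.19)]^(1/0.41).
D = 42700 m.
(1680/3000)^0.299 = 0.8408
5050^0.82 = 1088
0.25^-0.19 = 1.301
Denominator = 1.06 × 0.8408 × 1088 × 1.301 = 1262
D / 1262 = 42700 / 1262 = 33.84
v = 33.84^(1/0.41) = 33.84^2.439 = 5374 m/s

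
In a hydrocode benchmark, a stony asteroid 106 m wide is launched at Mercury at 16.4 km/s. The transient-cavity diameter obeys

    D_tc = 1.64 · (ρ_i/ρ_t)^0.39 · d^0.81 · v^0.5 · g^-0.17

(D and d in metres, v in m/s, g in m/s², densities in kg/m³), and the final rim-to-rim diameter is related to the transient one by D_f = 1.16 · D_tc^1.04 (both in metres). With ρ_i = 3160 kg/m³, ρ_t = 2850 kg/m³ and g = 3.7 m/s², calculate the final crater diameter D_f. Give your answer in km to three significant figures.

D_f ≈ 12.7 km

v = 16400 m/s.
(ρ_i/ρ_t)^0.39 = (3160/2850)^0.39 = 1.041
d^0.81 = 106^0.81 = 43.70
v^0.5 = 16400^0.5 = 128.1
g^-0.17 = 3.7^-0.17 = 0.8006
D_tc = 1.64 × 1.041 × 43.70 × 128.1 × 0.8006 = 7651 m
D_f = 1.16 × (7651)^1.04 = 12692 m
     = 12.69 km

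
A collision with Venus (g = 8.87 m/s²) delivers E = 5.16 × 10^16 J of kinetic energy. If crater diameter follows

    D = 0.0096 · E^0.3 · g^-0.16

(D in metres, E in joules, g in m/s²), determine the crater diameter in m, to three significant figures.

E^0.3 = (5.16 × 10^16)^0.3 = 1.032 × 10^5
g^-0.16 = 8.87^-0.16 = 0.7052
D = 0.0096 × 1.032 × 10^5 × 0.7052 = 698.7 m

D ≈ 699 m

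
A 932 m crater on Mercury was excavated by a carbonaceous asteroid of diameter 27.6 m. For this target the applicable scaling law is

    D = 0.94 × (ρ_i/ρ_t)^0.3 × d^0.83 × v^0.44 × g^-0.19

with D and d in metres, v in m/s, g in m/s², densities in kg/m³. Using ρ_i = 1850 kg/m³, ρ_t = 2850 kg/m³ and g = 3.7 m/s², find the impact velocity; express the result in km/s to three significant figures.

Rearranging for v: v = [D / (0.94 · (1850/2850)^0.3 · 27.6^0.83 · 3.7^-0.19)]^(1/0.44).
(1850/2850)^0.3 = 0.8784
27.6^0.83 = 15.70
3.7^-0.19 = 0.7799
Denominator = 0.94 × 0.8784 × 15.70 × 0.7799 = 10.11
D / 10.11 = 932 / 10.11 = 92.19
v = 92.19^(1/0.44) = 92.19^2.2727 = 29183 m/s

v ≈ 29.2 km/s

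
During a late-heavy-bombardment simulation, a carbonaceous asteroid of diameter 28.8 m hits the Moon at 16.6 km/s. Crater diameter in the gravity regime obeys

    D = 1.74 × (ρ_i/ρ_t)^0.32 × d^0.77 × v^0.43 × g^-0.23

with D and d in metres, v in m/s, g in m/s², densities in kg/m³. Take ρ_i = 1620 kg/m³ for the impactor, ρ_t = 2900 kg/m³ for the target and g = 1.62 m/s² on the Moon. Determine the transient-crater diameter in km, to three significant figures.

D ≈ 1.12 km

In SI units: v = 16600 m/s.
(ρ_i/ρ_t)^0.32 = (1620/2900)^0.32 = 0.8300
d^0.77 = 28.8^0.77 = 13.30
v^0.43 = 16600^0.43 = 65.26
g^-0.23 = 1.62^-0.23 = 0.8950
D = 1.74 × 0.8300 × 13.30 × 65.26 × 0.8950 = 1122 m
   = 1.122 km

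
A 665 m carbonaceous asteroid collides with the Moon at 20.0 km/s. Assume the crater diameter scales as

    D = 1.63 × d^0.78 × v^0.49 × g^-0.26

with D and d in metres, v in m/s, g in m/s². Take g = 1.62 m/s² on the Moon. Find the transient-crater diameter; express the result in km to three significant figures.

D ≈ 29.3 km

In SI units: v = 20000 m/s.
d^0.78 = 665^0.78 = 159.1
v^0.49 = 20000^0.49 = 128.1
g^-0.26 = 1.62^-0.26 = 0.8821
D = 1.63 × 159.1 × 128.1 × 0.8821 = 29304 m
   = 29.30 km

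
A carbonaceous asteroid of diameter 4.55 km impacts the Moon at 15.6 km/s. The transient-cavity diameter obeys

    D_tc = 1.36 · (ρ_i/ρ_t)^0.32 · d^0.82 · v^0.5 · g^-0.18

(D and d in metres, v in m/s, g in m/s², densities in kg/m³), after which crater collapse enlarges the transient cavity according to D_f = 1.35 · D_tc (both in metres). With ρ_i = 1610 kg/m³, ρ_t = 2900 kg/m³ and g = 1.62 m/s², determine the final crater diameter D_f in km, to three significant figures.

D_f ≈ 174 km

In SI: d = 4550 m, v = 15600 m/s.
(ρ_i/ρ_t)^0.32 = (1610/2900)^0.32 = 0.8284
d^0.82 = 4550^0.82 = 999.0
v^0.5 = 15600^0.5 = 124.9
g^-0.18 = 1.62^-0.18 = 0.9168
D_tc = 1.36 × 0.8284 × 999.0 × 124.9 × 0.9168 = 1.289 × 10^5 m
D_f = 1.35 × 1.289 × 10^5 = 1.740 × 10^5 m
     = 174.0 km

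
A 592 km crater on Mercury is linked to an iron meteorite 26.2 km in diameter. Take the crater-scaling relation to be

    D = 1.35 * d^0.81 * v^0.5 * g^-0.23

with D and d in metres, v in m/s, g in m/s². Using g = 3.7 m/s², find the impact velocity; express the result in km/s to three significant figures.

v ≈ 24.4 km/s

Rearranging for v: v = [D / (1.35 · 26200^0.81 · 3.7^-0.23)]^(1/0.5).
D = 592000 m.
26200^0.81 = 3792
3.7^-0.23 = 0.7401
Denominator = 1.35 × 3792 × 0.7401 = 3789
D / 3789 = 592000 / 3789 = 156.2
v = 156.2^(1/0.5) = 156.2^2 = 24398 m/s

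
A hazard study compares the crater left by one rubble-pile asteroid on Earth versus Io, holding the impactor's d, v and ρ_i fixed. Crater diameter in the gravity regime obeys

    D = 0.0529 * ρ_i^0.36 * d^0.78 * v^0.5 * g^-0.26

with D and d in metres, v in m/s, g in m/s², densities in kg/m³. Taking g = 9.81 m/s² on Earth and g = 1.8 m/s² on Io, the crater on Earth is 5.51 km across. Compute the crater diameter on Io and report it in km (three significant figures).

All impactor-dependent factors cancel in the ratio, leaving D_Io/D_Earth = (g_Io/g_Earth)^-0.26.
(1.8/9.81)^-0.26 = 0.1835^-0.26 = 1.554
D_Io = 1.554 × 5.51 km = 8.56 km

D ≈ 8.56 km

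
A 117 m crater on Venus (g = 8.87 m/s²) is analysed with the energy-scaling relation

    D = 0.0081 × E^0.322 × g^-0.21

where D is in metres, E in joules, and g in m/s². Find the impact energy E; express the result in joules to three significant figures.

E ≈ 3.44 × 10^13 J

Rearranging: E = [D / (0.0081 · g^-0.21)]^(1/0.322).
g^-0.21 = 8.87^-0.21 = 0.6323
D / (0.0081 × 0.6323) = 117 / (5.122 × 10^-3) = 2.284 × 10^4
E = (2.284 × 10^4)^3.1056 = 3.438 × 10^13 J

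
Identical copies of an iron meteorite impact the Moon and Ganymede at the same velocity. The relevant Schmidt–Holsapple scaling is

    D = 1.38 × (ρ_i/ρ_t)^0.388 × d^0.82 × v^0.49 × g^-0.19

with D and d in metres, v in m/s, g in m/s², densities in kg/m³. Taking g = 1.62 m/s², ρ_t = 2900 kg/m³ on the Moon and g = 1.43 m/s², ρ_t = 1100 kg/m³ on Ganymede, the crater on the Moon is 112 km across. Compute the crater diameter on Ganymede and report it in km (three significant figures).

The impactor-only factors (d, v, ρ_i) cancel in the ratio, leaving D_Ganymede/D_Moon = (g_Ganymede/g_Moon)^-0.19 · (ρ_t,Moon/ρ_t,Ganymede)^0.388.
(1.43/1.62)^-0.19 = 0.8827^-0.19 = 1.024
(2900/1100)^0.388 = 2.636^0.388 = 1.457
Ratio = 1.024 × 1.457 = 1.492
D_Ganymede = 1.492 × 112 km = 167 km

D ≈ 167 km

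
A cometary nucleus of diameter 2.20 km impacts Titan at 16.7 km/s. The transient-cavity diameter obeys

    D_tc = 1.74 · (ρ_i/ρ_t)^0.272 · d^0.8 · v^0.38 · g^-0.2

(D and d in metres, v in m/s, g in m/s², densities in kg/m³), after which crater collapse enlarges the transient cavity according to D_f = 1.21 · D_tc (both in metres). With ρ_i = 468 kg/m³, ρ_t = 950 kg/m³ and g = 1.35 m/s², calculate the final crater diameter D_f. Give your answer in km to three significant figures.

D_f ≈ 31.1 km

In SI: d = 2200 m, v = 16700 m/s.
(ρ_i/ρ_t)^0.272 = (468/950)^0.272 = 0.8248
d^0.8 = 2200^0.8 = 472.0
v^0.38 = 16700^0.38 = 40.24
g^-0.2 = 1.35^-0.2 = 0.9417
D_tc = 1.74 × 0.8248 × 472.0 × 40.24 × 0.9417 = 25670 m
D_f = 1.21 × 25670 = 31061 m
     = 31.06 km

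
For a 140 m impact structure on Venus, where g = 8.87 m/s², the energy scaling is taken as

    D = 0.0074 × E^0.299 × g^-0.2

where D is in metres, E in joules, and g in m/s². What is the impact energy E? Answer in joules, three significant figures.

E ≈ 8.67 × 10^14 J

Rearranging: E = [D / (0.0074 · g^-0.2)]^(1/0.299).
g^-0.2 = 8.87^-0.2 = 0.6463
D / (0.0074 × 0.6463) = 140 / (4.783 × 10^-3) = 2.927 × 10^4
E = (2.927 × 10^4)^3.3445 = 8.669 × 10^14 J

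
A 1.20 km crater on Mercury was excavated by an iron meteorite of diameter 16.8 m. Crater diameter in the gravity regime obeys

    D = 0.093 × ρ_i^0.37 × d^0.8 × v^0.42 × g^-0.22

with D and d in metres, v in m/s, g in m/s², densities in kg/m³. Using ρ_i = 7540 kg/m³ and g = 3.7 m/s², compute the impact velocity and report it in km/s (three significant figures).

v ≈ 21.6 km/s

Rearranging for v: v = [D / (0.093 · 7540^0.37 · 16.8^0.8 · 3.7^-0.22)]^(1/0.42).
D = 1200 m.
7540^0.37 = 27.20
16.8^0.8 = 9.555
3.7^-0.22 = 0.7499
Denominator = 0.093 × 27.20 × 9.555 × 0.7499 = 18.13
D / 18.13 = 1200 / 18.13 = 66.19
v = 66.19^(1/0.42) = 66.19^2.381 = 21642 m/s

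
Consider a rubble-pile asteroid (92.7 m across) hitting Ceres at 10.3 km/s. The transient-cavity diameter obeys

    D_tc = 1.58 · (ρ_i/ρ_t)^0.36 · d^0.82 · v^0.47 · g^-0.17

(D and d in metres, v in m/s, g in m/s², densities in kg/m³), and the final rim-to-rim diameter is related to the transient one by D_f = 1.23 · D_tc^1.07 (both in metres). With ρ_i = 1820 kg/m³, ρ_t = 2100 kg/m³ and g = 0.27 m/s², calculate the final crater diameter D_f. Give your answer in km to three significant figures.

v = 10300 m/s.
(ρ_i/ρ_t)^0.36 = (1820/2100)^0.36 = 0.9498
d^0.82 = 92.7^0.82 = 41.02
v^0.47 = 10300^0.47 = 76.92
g^-0.17 = 0.27^-0.17 = 1.249
D_tc = 1.58 × 0.9498 × 41.02 × 76.92 × 1.249 = 5914 m
D_f = 1.23 × (5914)^1.07 = 13360 m
     = 13.36 km

D_f ≈ 13.4 km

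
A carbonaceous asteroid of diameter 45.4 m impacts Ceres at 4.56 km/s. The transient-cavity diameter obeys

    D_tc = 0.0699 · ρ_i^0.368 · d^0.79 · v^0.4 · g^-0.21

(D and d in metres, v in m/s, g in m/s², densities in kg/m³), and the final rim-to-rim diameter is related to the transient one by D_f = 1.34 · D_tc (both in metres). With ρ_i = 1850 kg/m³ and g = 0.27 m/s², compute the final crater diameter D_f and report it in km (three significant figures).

D_f ≈ 1.16 km

v = 4560 m/s.
ρ_i^0.368 = 1850^0.368 = 15.93
d^0.79 = 45.4^0.79 = 20.37
v^0.4 = 4560^0.4 = 29.08
g^-0.21 = 0.27^-0.21 = 1.316
D_tc = 0.0699 × 15.93 × 20.37 × 29.08 × 1.316 = 868.0 m
D_f = 1.34 × 868.0 = 1163 m
     = 1.163 km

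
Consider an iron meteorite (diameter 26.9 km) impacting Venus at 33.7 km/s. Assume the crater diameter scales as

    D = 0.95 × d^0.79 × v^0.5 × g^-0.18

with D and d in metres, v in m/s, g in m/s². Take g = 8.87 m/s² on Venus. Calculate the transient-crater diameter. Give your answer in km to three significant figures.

D ≈ 372 km

In SI units: d = 26900 m, v = 33700 m/s.
d^0.79 = 26900^0.79 = 3159
v^0.5 = 33700^0.5 = 183.6
g^-0.18 = 8.87^-0.18 = 0.6751
D = 0.95 × 3159 × 183.6 × 0.6751 = 3.720 × 10^5 m
   = 372.0 km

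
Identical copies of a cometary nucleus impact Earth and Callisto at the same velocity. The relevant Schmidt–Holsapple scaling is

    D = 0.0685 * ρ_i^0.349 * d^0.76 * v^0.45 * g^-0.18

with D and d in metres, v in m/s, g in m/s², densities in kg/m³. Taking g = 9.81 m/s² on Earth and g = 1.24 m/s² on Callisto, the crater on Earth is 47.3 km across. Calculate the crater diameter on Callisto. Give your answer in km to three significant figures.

D ≈ 68.6 km

All impactor-dependent factors cancel in the ratio, leaving D_Callisto/D_Earth = (g_Callisto/g_Earth)^-0.18.
(1.24/9.81)^-0.18 = 0.1264^-0.18 = 1.451
D_Callisto = 1.451 × 47.3 km = 68.6 km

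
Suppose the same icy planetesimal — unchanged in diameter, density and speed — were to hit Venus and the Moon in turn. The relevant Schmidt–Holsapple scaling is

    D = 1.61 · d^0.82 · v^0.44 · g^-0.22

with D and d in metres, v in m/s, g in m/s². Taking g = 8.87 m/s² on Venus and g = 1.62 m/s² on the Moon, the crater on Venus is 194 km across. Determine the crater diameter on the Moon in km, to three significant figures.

D ≈ 282 km

All impactor-dependent factors cancel in the ratio, leaving D_Moon/D_Venus = (g_Moon/g_Venus)^-0.22.
(1.62/8.87)^-0.22 = 0.1826^-0.22 = 1.454
D_Moon = 1.454 × 194 km = 282 km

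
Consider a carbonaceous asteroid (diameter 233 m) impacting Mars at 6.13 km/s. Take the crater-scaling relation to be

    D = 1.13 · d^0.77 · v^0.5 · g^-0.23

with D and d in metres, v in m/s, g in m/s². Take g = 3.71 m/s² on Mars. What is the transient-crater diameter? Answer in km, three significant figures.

D ≈ 4.35 km

In SI units: v = 6130 m/s.
d^0.77 = 233^0.77 = 66.51
v^0.5 = 6130^0.5 = 78.29
g^-0.23 = 3.71^-0.23 = 0.7397
D = 1.13 × 66.51 × 78.29 × 0.7397 = 4352 m
   = 4.352 km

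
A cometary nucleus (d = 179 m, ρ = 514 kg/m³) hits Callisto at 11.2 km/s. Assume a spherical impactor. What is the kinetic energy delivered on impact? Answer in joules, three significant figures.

E ≈ 9.68 × 10^16 J

v = 11200 m/s.
Mass m = (π/6) ρ d³ = (π/6) × 514 × (179)³ = 1.544 × 10^9 kg
E = ½ m v² = 0.5 × 1.544 × 10^9 × (11200)² = 9.684 × 10^16 J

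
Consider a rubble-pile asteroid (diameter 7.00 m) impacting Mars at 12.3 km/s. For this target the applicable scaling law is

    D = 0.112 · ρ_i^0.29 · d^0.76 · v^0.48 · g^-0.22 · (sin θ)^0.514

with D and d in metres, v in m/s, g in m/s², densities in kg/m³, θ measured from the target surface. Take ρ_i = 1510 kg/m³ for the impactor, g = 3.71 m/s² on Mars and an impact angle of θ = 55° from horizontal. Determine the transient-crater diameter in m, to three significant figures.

D ≈ 255 m

In SI units: v = 12300 m/s.
ρ_i^0.29 = 1510^0.29 = 8.354
d^0.76 = 7^0.76 = 4.388
v^0.48 = 12300^0.48 = 91.87
g^-0.22 = 3.71^-0.22 = 0.7494
(sin 55°)^0.514 = 0.8192^0.514 = 0.9026
D = 0.112 × 8.354 × 4.388 × 91.87 × 0.7494 × 0.9026 = 255.1 m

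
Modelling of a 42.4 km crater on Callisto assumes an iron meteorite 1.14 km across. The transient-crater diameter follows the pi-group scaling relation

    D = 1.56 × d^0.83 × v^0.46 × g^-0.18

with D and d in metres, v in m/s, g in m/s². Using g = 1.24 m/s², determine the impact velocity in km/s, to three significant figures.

Rearranging for v: v = [D / (1.56 · 1140^0.83 · 1.24^-0.18)]^(1/0.46).
D = 42400 m.
1140^0.83 = 344.5
1.24^-0.18 = 0.9620
Denominator = 1.56 × 344.5 × 0.9620 = 517.0
D / 517.0 = 42400 / 517.0 = 82.01
v = 82.01^(1/0.46) = 82.01^2.1739 = 14473 m/s

v ≈ 14.5 km/s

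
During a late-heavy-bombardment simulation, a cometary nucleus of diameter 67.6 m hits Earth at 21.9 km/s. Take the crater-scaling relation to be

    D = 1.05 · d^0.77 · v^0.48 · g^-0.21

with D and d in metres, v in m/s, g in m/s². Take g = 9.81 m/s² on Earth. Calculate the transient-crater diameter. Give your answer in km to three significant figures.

D ≈ 2.02 km

In SI units: v = 21900 m/s.
d^0.77 = 67.6^0.77 = 25.65
v^0.48 = 21900^0.48 = 121.2
g^-0.21 = 9.81^-0.21 = 0.6191
D = 1.05 × 25.65 × 121.2 × 0.6191 = 2021 m
   = 2.021 km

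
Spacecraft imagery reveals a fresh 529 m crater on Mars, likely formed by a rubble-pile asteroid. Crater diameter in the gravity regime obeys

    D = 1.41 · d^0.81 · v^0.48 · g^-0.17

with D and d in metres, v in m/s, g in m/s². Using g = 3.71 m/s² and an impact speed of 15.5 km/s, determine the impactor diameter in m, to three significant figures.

d ≈ 6.52 m

Rearranging for d: d = [D / (1.41 · 15500^0.48 · 3.71^-0.17)]^(1/0.81).
15500^0.48 = 102.7
3.71^-0.17 = 0.8002
Denominator = 1.41 × 102.7 × 0.8002 = 115.9
D / 115.9 = 529 / 115.9 = 4.564
d = 4.564^(1/0.81) = 4.564^1.2346 = 6.517 m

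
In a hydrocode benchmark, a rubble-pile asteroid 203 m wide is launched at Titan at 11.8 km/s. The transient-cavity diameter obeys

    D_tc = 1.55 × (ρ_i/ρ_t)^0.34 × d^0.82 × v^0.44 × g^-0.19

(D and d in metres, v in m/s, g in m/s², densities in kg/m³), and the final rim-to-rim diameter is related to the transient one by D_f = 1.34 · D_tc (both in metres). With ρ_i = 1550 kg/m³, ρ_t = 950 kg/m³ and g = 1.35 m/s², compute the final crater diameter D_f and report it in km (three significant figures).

v = 11800 m/s.
(ρ_i/ρ_t)^0.34 = (1550/950)^0.34 = 1.181
d^0.82 = 203^0.82 = 78.01
v^0.44 = 11800^0.44 = 61.89
g^-0.19 = 1.35^-0.19 = 0.9446
D_tc = 1.55 × 1.181 × 78.01 × 61.89 × 0.9446 = 8348 m
D_f = 1.34 × 8348 = 11186 m
     = 11.19 km

D_f ≈ 11.2 km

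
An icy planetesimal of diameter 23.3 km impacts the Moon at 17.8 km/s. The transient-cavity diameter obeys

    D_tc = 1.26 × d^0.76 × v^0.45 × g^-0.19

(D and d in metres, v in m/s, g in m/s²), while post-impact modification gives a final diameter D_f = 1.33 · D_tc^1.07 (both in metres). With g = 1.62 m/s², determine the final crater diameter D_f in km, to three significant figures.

In SI: d = 23300 m, v = 17800 m/s.
d^0.76 = 23300^0.76 = 2085
v^0.45 = 17800^0.45 = 81.79
g^-0.19 = 1.62^-0.19 = 0.9124
D_tc = 1.26 × 2085 × 81.79 × 0.9124 = 1.960 × 10^5 m
D_f = 1.33 × (1.960 × 10^5)^1.07 = 6.117 × 10^5 m
     = 611.7 km

D_f ≈ 612 km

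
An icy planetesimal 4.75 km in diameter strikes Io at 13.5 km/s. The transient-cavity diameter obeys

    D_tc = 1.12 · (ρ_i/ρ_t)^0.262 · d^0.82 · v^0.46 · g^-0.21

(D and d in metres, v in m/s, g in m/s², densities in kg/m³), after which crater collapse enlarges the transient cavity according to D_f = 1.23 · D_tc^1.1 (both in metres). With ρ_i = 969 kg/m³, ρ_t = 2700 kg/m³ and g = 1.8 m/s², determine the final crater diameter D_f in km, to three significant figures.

D_f ≈ 231 km

In SI: d = 4750 m, v = 13500 m/s.
(ρ_i/ρ_t)^0.262 = (969/2700)^0.262 = 0.7645
d^0.82 = 4750^0.82 = 1035
v^0.46 = 13500^0.46 = 79.42
g^-0.21 = 1.8^-0.21 = 0.8839
D_tc = 1.12 × 0.7645 × 1035 × 79.42 × 0.8839 = 62210 m
D_f = 1.23 × (62210)^1.1 = 2.308 × 10^5 m
     = 230.8 km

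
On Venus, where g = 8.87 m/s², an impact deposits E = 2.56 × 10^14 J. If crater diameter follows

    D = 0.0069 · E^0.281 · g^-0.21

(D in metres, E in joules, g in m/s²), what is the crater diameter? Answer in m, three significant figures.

E^0.281 = (2.56 × 10^14)^0.281 = 1.119 × 10^4
g^-0.21 = 8.87^-0.21 = 0.6323
D = 0.0069 × 1.119 × 10^4 × 0.6323 = 48.82 m

D ≈ 48.8 m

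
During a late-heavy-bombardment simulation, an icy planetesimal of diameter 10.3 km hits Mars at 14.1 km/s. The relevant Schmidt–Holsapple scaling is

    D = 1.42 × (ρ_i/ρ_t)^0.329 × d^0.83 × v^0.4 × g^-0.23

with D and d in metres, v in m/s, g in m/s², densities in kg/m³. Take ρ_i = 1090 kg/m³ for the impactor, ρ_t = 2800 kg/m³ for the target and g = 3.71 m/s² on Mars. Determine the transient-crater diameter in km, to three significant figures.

D ≈ 75.3 km

In SI units: d = 10300 m, v = 14100 m/s.
(ρ_i/ρ_t)^0.329 = (1090/2800)^0.329 = 0.7332
d^0.83 = 10300^0.83 = 2141
v^0.4 = 14100^0.4 = 45.68
g^-0.23 = 3.71^-0.23 = 0.7397
D = 1.42 × 0.7332 × 2141 × 45.68 × 0.7397 = 75320 m
   = 75.32 km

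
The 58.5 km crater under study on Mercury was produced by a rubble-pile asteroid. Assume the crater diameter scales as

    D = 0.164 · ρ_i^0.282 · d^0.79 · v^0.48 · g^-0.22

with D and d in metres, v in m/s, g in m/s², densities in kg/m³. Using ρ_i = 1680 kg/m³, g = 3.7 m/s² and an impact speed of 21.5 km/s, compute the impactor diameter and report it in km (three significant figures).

d ≈ 2.53 km

Rearranging for d: d = [D / (0.164 · 1680^0.282 · 21500^0.48 · 3.7^-0.22)]^(1/0.79).
D = 58500 m.
1680^0.282 = 8.120
21500^0.48 = 120.1
3.7^-0.22 = 0.7499
Denominator = 0.164 × 8.120 × 120.1 × 0.7499 = 119.9
D / 119.9 = 58500 / 119.9 = 487.9
d = 487.9^(1/0.79) = 487.9^1.2658 = 2529 m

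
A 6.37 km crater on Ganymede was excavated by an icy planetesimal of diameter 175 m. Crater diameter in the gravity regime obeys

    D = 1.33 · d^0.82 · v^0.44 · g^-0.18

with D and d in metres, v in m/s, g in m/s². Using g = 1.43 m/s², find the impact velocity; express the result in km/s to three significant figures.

Rearranging for v: v = [D / (1.33 · 175^0.82 · 1.43^-0.18)]^(1/0.44).
D = 6370 m.
175^0.82 = 69.07
1.43^-0.18 = 0.9376
Denominator = 1.33 × 69.07 × 0.9376 = 86.13
D / 86.13 = 6370 / 86.13 = 73.96
v = 73.96^(1/0.44) = 73.96^2.2727 = 17688 m/s

v ≈ 17.7 km/s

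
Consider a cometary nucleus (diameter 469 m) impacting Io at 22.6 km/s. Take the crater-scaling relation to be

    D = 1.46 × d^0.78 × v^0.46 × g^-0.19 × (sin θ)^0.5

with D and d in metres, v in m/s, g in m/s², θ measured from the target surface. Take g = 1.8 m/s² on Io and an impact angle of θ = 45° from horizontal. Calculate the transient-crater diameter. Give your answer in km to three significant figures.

In SI units: v = 22600 m/s.
d^0.78 = 469^0.78 = 121.2
v^0.46 = 22600^0.46 = 100.7
g^-0.19 = 1.8^-0.19 = 0.8943
(sin 45°)^0.5 = 0.7071^0.5 = 0.8409
D = 1.46 × 121.2 × 100.7 × 0.8943 × 0.8409 = 13400 m
   = 13.40 km

D ≈ 13.4 km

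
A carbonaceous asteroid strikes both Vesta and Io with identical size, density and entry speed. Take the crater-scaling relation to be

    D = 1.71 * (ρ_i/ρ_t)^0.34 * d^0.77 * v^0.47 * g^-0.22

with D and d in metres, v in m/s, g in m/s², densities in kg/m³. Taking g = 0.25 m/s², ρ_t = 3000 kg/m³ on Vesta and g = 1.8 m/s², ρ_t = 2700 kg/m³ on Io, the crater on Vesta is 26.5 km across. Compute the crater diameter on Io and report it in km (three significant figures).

The impactor-only factors (d, v, ρ_i) cancel in the ratio, leaving D_Io/D_Vesta = (g_Io/g_Vesta)^-0.22 · (ρ_t,Vesta/ρ_t,Io)^0.34.
(1.8/0.25)^-0.22 = 7.200^-0.22 = 0.6477
(3000/2700)^0.34 = 1.111^0.34 = 1.036
Ratio = 0.6477 × 1.036 = 0.6710
D_Io = 0.6710 × 26.5 km = 17.8 km

D ≈ 17.8 km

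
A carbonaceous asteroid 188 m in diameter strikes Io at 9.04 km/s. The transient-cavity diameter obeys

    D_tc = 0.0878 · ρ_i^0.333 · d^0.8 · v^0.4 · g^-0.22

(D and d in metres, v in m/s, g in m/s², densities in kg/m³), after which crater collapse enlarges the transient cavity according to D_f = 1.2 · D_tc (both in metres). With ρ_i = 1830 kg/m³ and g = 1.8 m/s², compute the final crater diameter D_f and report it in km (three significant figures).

D_f ≈ 2.85 km

v = 9040 m/s.
ρ_i^0.333 = 1830^0.333 = 12.20
d^0.8 = 188^0.8 = 65.97
v^0.4 = 9040^0.4 = 38.24
g^-0.22 = 1.8^-0.22 = 0.8787
D_tc = 0.0878 × 12.20 × 65.97 × 38.24 × 0.8787 = 2374 m
D_f = 1.2 × 2374 = 2849 m
     = 2.849 km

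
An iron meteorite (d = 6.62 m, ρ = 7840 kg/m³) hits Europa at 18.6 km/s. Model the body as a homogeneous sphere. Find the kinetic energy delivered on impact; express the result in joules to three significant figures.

v = 18600 m/s.
Mass m = (π/6) ρ d³ = (π/6) × 7840 × (6.62)³ = 1.191 × 10^6 kg
E = ½ m v² = 0.5 × 1.191 × 10^6 × (18600)² = 2.060 × 10^14 J

E ≈ 2.06 × 10^14 J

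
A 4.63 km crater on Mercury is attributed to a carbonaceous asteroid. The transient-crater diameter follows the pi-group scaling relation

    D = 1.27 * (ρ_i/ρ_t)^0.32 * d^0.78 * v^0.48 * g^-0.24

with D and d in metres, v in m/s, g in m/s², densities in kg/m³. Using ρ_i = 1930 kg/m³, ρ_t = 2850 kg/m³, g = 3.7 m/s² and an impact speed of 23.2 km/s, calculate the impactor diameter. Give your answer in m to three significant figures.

d ≈ 133 m

Rearranging for d: d = [D / (1.27 · (1930/2850)^0.32 · 23200^0.48 · 3.7^-0.24)]^(1/0.78).
D = 4630 m.
(1930/2850)^0.32 = 0.8827
23200^0.48 = 124.6
3.7^-0.24 = 0.7305
Denominator = 1.27 × 0.8827 × 124.6 × 0.7305 = 102.0
D / 102.0 = 4630 / 102.0 = 45.39
d = 45.39^(1/0.78) = 45.39^1.2821 = 133.2 m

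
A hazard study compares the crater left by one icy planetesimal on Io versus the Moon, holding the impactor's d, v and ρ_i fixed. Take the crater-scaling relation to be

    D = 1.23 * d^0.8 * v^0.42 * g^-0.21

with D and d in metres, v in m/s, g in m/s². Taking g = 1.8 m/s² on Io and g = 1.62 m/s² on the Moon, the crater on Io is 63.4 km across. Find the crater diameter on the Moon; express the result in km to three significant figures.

All impactor-dependent factors cancel in the ratio, leaving D_Moon/D_Io = (g_Moon/g_Io)^-0.21.
(1.62/1.8)^-0.21 = 0.9000^-0.21 = 1.022
D_Moon = 1.022 × 63.4 km = 64.8 km

D ≈ 64.8 km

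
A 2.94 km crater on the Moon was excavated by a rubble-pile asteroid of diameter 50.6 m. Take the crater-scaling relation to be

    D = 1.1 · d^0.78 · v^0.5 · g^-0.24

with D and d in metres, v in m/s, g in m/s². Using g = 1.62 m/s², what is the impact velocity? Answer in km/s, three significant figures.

Rearranging for v: v = [D / (1.1 · 50.6^0.78 · 1.62^-0.24)]^(1/0.5).
D = 2940 m.
50.6^0.78 = 21.34
1.62^-0.24 = 0.8907
Denominator = 1.1 × 21.34 × 0.8907 = 20.91
D / 20.91 = 2940 / 20.91 = 140.6
v = 140.6^(1/0.5) = 140.6^2 = 19768 m/s

v ≈ 19.8 km/s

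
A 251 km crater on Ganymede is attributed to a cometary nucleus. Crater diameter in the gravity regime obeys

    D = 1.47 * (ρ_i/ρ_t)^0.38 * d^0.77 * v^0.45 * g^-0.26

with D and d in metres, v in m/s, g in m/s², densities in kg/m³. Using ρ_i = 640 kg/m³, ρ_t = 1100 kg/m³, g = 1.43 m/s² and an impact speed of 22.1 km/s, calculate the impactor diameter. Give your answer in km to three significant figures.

Rearranging for d: d = [D / (1.47 · (640/1100)^0.38 · 22100^0.45 · 1.43^-0.26)]^(1/0.77).
D = 251000 m.
(640/1100)^0.38 = 0.8140
22100^0.45 = 90.15
1.43^-0.26 = 0.9112
Denominator = 1.47 × 0.8140 × 90.15 × 0.9112 = 98.29
D / 98.29 = 251000 / 98.29 = 2554
d = 2554^(1/0.77) = 2554^1.2987 = 26605 m

d ≈ 26.6 km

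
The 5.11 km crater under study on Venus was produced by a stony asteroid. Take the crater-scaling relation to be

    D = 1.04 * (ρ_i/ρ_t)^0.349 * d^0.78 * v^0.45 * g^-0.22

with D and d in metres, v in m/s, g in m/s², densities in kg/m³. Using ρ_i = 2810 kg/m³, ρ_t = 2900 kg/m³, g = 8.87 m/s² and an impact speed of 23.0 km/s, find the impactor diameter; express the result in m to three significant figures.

Rearranging for d: d = [D / (1.04 · (2810/2900)^0.349 · 23000^0.45 · 8.87^-0.22)]^(1/0.78).
D = 5110 m.
(2810/2900)^0.349 = 0.9891
23000^0.45 = 91.79
8.87^-0.22 = 0.6187
Denominator = 1.04 × 0.9891 × 91.79 × 0.6187 = 58.42
D / 58.42 = 5110 / 58.42 = 87.47
d = 87.47^(1/0.78) = 87.47^1.2821 = 308.8 m

d ≈ 309 m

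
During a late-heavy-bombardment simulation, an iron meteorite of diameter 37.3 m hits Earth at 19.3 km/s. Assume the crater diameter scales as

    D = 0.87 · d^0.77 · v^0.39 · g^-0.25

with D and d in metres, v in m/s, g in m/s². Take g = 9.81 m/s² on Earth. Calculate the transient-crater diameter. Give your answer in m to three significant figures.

In SI units: v = 19300 m/s.
d^0.77 = 37.3^0.77 = 16.23
v^0.39 = 19300^0.39 = 46.92
g^-0.25 = 9.81^-0.25 = 0.5650
D = 0.87 × 16.23 × 46.92 × 0.5650 = 374.3 m

D ≈ 374 m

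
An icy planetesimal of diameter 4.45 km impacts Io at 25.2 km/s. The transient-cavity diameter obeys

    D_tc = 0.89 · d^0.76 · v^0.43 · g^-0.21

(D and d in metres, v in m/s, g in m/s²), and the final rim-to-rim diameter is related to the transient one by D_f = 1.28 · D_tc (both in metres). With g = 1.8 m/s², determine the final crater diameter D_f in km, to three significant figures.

D_f ≈ 46.6 km

In SI: d = 4450 m, v = 25200 m/s.
d^0.76 = 4450^0.76 = 592.6
v^0.43 = 25200^0.43 = 78.09
g^-0.21 = 1.8^-0.21 = 0.8839
D_tc = 0.89 × 592.6 × 78.09 × 0.8839 = 36400 m
D_f = 1.28 × 36400 = 46592 m
     = 46.59 km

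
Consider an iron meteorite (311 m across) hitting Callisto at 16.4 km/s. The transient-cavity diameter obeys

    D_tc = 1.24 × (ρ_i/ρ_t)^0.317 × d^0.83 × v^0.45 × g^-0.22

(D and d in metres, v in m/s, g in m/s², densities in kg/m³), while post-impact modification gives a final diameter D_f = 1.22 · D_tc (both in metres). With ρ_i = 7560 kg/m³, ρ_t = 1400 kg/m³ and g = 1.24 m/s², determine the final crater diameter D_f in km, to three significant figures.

D_f ≈ 22.8 km

v = 16400 m/s.
(ρ_i/ρ_t)^0.317 = (7560/1400)^0.317 = 1.707
d^0.83 = 311^0.83 = 117.2
v^0.45 = 16400^0.45 = 78.83
g^-0.22 = 1.24^-0.22 = 0.9538
D_tc = 1.24 × 1.707 × 117.2 × 78.83 × 0.9538 = 18650 m
D_f = 1.22 × 18650 = 22753 m
     = 22.75 km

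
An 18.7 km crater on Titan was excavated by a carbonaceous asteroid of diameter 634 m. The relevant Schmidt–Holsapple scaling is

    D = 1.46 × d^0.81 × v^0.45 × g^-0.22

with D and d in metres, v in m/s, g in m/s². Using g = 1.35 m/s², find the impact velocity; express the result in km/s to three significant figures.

Rearranging for v: v = [D / (1.46 · 634^0.81 · 1.35^-0.22)]^(1/0.45).
D = 18700 m.
634^0.81 = 186.1
1.35^-0.22 = 0.9361
Denominator = 1.46 × 186.1 × 0.9361 = 254.3
D / 254.3 = 18700 / 254.3 = 73.54
v = 73.54^(1/0.45) = 73.54^2.2222 = 14054 m/s

v ≈ 14.1 km/s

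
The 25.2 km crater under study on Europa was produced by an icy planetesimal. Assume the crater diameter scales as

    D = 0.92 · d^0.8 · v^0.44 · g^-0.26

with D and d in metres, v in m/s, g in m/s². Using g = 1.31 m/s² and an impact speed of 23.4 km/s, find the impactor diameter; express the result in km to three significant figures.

Rearranging for d: d = [D / (0.92 · 23400^0.44 · 1.31^-0.26)]^(1/0.8).
D = 25200 m.
23400^0.44 = 83.65
1.31^-0.26 = 0.9322
Denominator = 0.92 × 83.65 × 0.9322 = 71.74
D / 71.74 = 25200 / 71.74 = 351.3
d = 351.3^(1/0.8) = 351.3^1.25 = 1521 m

d ≈ 1.52 km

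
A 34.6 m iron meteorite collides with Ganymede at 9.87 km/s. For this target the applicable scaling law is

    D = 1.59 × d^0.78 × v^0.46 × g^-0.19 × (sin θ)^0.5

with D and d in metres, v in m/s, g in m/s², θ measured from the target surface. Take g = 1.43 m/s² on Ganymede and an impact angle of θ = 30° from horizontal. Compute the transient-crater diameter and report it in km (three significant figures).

D ≈ 1.15 km

In SI units: v = 9870 m/s.
d^0.78 = 34.6^0.78 = 15.87
v^0.46 = 9870^0.46 = 68.77
g^-0.19 = 1.43^-0.19 = 0.9343
(sin 30°)^0.5 = 0.5000^0.5 = 0.7071
D = 1.59 × 15.87 × 68.77 × 0.9343 × 0.7071 = 1146 m
   = 1.146 km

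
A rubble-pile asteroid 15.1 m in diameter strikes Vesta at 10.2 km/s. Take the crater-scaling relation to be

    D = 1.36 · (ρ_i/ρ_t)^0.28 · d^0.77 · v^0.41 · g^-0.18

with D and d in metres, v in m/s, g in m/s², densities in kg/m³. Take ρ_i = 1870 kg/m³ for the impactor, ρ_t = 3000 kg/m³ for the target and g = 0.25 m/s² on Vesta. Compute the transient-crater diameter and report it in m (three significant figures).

D ≈ 544 m

In SI units: v = 10200 m/s.
(ρ_i/ρ_t)^0.28 = (1870/3000)^0.28 = 0.8760
d^0.77 = 15.1^0.77 = 8.087
v^0.41 = 10200^0.41 = 44.01
g^-0.18 = 0.25^-0.18 = 1.283
D = 1.36 × 0.8760 × 8.087 × 44.01 × 1.283 = 544.0 m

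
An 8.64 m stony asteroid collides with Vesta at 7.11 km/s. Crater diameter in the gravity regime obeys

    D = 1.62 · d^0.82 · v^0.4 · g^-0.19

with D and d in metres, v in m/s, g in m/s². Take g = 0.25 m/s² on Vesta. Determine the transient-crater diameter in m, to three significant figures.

D ≈ 429 m

In SI units: v = 7110 m/s.
d^0.82 = 8.64^0.82 = 5.861
v^0.4 = 7110^0.4 = 34.73
g^-0.19 = 0.25^-0.19 = 1.301
D = 1.62 × 5.861 × 34.73 × 1.301 = 429.0 m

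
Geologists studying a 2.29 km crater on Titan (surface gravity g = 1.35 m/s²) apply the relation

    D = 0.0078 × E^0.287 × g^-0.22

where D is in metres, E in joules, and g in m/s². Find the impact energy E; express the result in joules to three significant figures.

Rearranging: E = [D / (0.0078 · g^-0.22)]^(1/0.287).
D = 2290 m.
g^-0.22 = 1.35^-0.22 = 0.9361
D / (0.0078 × 0.9361) = 2290 / (7.302 × 10^-3) = 3.136 × 10^5
E = (3.136 × 10^5)^3.4843 = 1.416 × 10^19 J

E ≈ 1.42 × 10^19 J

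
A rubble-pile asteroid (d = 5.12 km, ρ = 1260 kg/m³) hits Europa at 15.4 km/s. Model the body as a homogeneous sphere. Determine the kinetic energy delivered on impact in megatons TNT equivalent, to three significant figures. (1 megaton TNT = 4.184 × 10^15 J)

d = 5120 m; v = 15400 m/s.
Mass m = (π/6) ρ d³ = (π/6) × 1260 × (5120)³ = 8.855 × 10^13 kg
E = ½ m v² = 0.5 × 8.855 × 10^13 × (15400)² = 1.050 × 10^22 J
   = 1.050 × 10^22 / 4.184×10^15 = 2.510 × 10^6 Mt

E ≈ 2.51 × 10^6 Mt TNT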